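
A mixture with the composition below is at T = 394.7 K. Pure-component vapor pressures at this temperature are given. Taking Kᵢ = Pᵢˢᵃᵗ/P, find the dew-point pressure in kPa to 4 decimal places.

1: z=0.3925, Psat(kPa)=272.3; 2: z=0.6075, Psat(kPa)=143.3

At the dew point ψ → 1, so Σzᵢ/Kᵢ = 1 with Kᵢ = Pᵢˢᵃᵗ/P ⇒ 1/P = Σzᵢ/Pᵢˢᵃᵗ.
1/P = 0.3925/272.3 + 0.6075/143.3 = 0.0056808 ⇒ P = 176.0321 kPa

Pdew = 176.0321 kPa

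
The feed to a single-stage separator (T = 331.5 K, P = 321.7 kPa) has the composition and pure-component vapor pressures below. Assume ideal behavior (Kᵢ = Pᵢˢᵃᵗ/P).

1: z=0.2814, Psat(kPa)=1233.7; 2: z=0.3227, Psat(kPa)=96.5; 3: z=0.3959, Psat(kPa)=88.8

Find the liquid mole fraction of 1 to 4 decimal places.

Raoult's law: Kᵢ = Pᵢˢᵃᵗ/P = Pᵢˢᵃᵗ/321.7.
  K_1 = 1233.7/321.7 = 3.834939, K_2 = 96.5/321.7 = 0.299969, K_3 = 88.8/321.7 = 0.276034
Rachford–Rice: g(ψ) = Σ zᵢ(Kᵢ−1)/(1+ψ(Kᵢ−1)) = 0.
Feasibility: ΣzᵢKᵢ = 1.2852, Σzᵢ/Kᵢ = 2.5834 — both > 1, two phases present.
Newton–Raphson from ψ = 0.46:
  ψ = 0.4600: g = -0.41669, g' = -1.2365 → ψ = 0.1230
  ψ = 0.1230: g = 0.02967, g' = -1.6827 → ψ = 0.1406
  ψ = 0.1406: g = 0.00067, g' = -1.6078 → ψ = 0.1411
Converged at ψ = 0.1411.
Compositions from xᵢ = zᵢ/(1+ψ(Kᵢ−1)), yᵢ = Kᵢxᵢ:
  1: x = 0.2010, y = 0.7709
  2: x = 0.3581, y = 0.1074
  3: x = 0.4409, y = 0.1217

x_1 = 0.2010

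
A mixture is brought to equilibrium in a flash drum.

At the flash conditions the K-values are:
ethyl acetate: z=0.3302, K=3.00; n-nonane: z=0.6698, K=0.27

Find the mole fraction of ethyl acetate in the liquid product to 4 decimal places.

Iterate (Newton) starting at V/F = 0.61:
  V/F = 0.6100: g = -0.58400, g' = -1.4280 → V/F = 0.2011
  V/F = 0.2011: g = -0.10205, g' = -1.1622 → V/F = 0.1132
  V/F = 0.1132: g = 0.00544, g' = -1.3022 → V/F = 0.1174
Converged at V/F = 0.1174.
Compositions from xᵢ = zᵢ/(1+V/F(Kᵢ−1)), yᵢ = Kᵢxᵢ:
  ethyl acetate: x = 0.2674, y = 0.8022
  n-nonane: x = 0.7326, y = 0.1978

x_ethyl acetate = 0.2674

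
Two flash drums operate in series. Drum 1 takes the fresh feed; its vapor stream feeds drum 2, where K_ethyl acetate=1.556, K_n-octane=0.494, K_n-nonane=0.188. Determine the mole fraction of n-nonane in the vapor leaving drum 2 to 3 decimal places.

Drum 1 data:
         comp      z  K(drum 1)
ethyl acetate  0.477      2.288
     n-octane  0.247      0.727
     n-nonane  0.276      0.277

Drum 1:
Let ψ₁ = V/F and solve Σ zᵢ(Kᵢ−1)/(1+ψ₁(Kᵢ−1)) = 0.
Feasibility: ΣzᵢKᵢ = 1.347, Σzᵢ/Kᵢ = 1.545 — both > 1, two phases present.
Newton iteration, ψ₁⁰ = 0.5:
  ψ₁ = 0.500: g = -0.0169, g' = -0.671 → ψ₁ = 0.475
Converged at ψ₁ = 0.475.
Drum-1 compositions:
  ethyl acetate: x = 0.296, y = 0.677
  n-octane: x = 0.284, y = 0.206
  n-nonane: x = 0.420, y = 0.116
Drum-2 feed = drum-1 vapor: z₂ = (0.6773, 0.2063, 0.1164).
Drum 2:
Iterate (Newton) starting at ψ₂ = 0.43:
  ψ₂ = 0.430: g = 0.0253, g' = -0.404 → ψ₂ = 0.493
  ψ₂ = 0.493: g = -0.0010, g' = -0.436 → ψ₂ = 0.490
Converged at ψ₂ = 0.490.
  ethyl acetate: x = 0.532, y = 0.828
  n-octane: x = 0.274, y = 0.136
  n-nonane: x = 0.193, y = 0.036

y_n-nonane (drum 2) = 0.036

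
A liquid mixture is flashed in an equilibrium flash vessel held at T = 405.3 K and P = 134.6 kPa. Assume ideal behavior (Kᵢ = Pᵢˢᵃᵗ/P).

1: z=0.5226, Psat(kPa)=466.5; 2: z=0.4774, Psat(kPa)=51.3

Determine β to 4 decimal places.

β = 0.6508

Raoult's law: Kᵢ = Pᵢˢᵃᵗ/P = Pᵢˢᵃᵗ/134.6.
  K_1 = 466.5/134.6 = 3.465825, K_2 = 51.3/134.6 = 0.381129
Let β = V/F and solve Σ zᵢ(Kᵢ−1)/(1+β(Kᵢ−1)) = 0.
g(0) = ΣzᵢKᵢ − 1 = 0.9932 and g(1) = 1 − Σzᵢ/Kᵢ = -0.4034, so a root lies in (0, 1).
Iterate (Newton) starting at β = 0.56:
  β = 0.5600: g = 0.08910, g' = -0.9888 → β = 0.6501
  β = 0.6501: g = 0.00071, g' = -0.9808 → β = 0.6508
Converged at β = 0.6508.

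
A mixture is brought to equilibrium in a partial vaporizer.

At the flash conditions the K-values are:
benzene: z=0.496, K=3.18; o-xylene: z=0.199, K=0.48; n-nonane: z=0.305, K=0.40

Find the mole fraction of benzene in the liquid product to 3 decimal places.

x_benzene = 0.207

Newton–Raphson from β = 0.63:
  β = 0.630: g = 0.0075, g' = -0.821 → β = 0.639
Converged at β = 0.639.
Compositions from xᵢ = zᵢ/(1+β(Kᵢ−1)), yᵢ = Kᵢxᵢ:
  benzene: x = 0.207, y = 0.659
  o-xylene: x = 0.298, y = 0.143
  n-nonane: x = 0.495, y = 0.198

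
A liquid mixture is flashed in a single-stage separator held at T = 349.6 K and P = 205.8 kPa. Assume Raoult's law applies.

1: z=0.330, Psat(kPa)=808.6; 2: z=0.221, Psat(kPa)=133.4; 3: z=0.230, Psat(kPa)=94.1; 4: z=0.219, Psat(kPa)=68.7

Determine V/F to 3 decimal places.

Raoult's law: Kᵢ = Pᵢˢᵃᵗ/P = Pᵢˢᵃᵗ/205.8.
  K_1 = 808.6/205.8 = 3.92906, K_2 = 133.4/205.8 = 0.64820, K_3 = 94.1/205.8 = 0.45724, K_4 = 68.7/205.8 = 0.33382
Material balance + equilibrium reduce to Σ zᵢ(Kᵢ−1)/(1+V/F(Kᵢ−1)) = 0.
Check two-phase: ΣzᵢKᵢ = 1.618 > 1 and Σzᵢ/Kᵢ = 1.584 > 1, so g(0) = 0.618 > 0 and g(1) = -0.584 < 0.
Iterate (Newton) starting at V/F = 0.5:
  V/F = 0.500: g = -0.0922, g' = -0.853 → V/F = 0.392
  V/F = 0.392: g = 0.0039, g' = -0.938 → V/F = 0.396
Converged at V/F = 0.396.

V/F = 0.396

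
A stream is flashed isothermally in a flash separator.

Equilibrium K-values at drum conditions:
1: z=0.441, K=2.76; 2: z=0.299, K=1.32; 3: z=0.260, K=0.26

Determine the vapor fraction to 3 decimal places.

Newton iteration, ψ⁰ = 0.54:
  ψ = 0.540: g = 0.1591, g' = -0.776 → ψ = 0.745
  ψ = 0.745: g = -0.0156, g' = -0.983 → ψ = 0.729
Converged at ψ = 0.729.

ψ = 0.729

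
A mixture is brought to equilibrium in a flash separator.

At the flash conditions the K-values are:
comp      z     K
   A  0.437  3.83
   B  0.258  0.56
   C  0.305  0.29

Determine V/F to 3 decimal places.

V/F = 0.529

Rachford–Rice: g(V/F) = Σ zᵢ(Kᵢ−1)/(1+V/F(Kᵢ−1)) = 0.
g(0) = ΣzᵢKᵢ − 1 = 0.907 and g(1) = 1 − Σzᵢ/Kᵢ = -0.627, so a root lies in (0, 1).
Iterate (Newton) starting at V/F = 0.51:
  V/F = 0.510: g = 0.0203, g' = -1.047 → V/F = 0.529
Converged at V/F = 0.529.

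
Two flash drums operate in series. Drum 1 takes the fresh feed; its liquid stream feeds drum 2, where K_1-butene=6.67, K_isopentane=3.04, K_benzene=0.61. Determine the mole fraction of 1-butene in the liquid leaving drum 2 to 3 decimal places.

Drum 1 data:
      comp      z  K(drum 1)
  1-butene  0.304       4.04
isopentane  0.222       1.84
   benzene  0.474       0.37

x_1-butene (drum 2) = 0.032

Drum 1:
Material balance + equilibrium reduce to Σ zᵢ(Kᵢ−1)/(1+ψ₁(Kᵢ−1)) = 0.
g(0) = ΣzᵢKᵢ − 1 = 0.812 and g(1) = 1 − Σzᵢ/Kᵢ = -0.477, so a root lies in (0, 1).
Newton–Raphson from ψ₁ = 0.5:
  ψ₁ = 0.500: g = 0.0621, g' = -0.921 → ψ₁ = 0.567
  ψ₁ = 0.567: g = 0.0007, g' = -0.906 → ψ₁ = 0.568
Converged at ψ₁ = 0.568.
Drum-1 compositions:
  1-butene: x = 0.111, y = 0.450
  isopentane: x = 0.150, y = 0.277
  benzene: x = 0.738, y = 0.273
Drum-2 feed = drum-1 liquid: z₂ = (0.1115, 0.1503, 0.7383).
Drum 2:
Let ψ₂ = V/F and solve Σ zᵢ(Kᵢ−1)/(1+ψ₂(Kᵢ−1)) = 0.
Check two-phase: ΣzᵢKᵢ = 1.651 > 1 and Σzᵢ/Kᵢ = 1.276 > 1, so g(0) = 0.651 > 0 and g(1) = -0.276 < 0.
Iterate (Newton) starting at ψ₂ = 0.39:
  ψ₂ = 0.390: g = 0.0280, g' = -0.698 → ψ₂ = 0.430
  ψ₂ = 0.430: g = 0.0011, g' = -0.643 → ψ₂ = 0.432
Converged at ψ₂ = 0.432.
  1-butene: x = 0.032, y = 0.216
  isopentane: x = 0.080, y = 0.243
  benzene: x = 0.888, y = 0.542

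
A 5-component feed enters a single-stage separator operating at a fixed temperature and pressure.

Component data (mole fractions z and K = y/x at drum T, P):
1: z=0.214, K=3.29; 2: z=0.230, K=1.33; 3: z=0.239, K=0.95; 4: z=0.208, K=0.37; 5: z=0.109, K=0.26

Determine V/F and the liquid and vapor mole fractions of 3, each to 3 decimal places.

Material balance + equilibrium reduce to Σ zᵢ(Kᵢ−1)/(1+V/F(Kᵢ−1)) = 0.
Check two-phase: ΣzᵢKᵢ = 1.342 > 1 and Σzᵢ/Kᵢ = 1.471 > 1, so g(0) = 0.342 > 0 and g(1) = -0.471 < 0.
Iterate (Newton) starting at V/F = 0.49:
  V/F = 0.490: g = -0.0321, g' = -0.588 → V/F = 0.435
Converged at V/F = 0.435.
Compositions from xᵢ = zᵢ/(1+V/F(Kᵢ−1)), yᵢ = Kᵢxᵢ:
  1: x = 0.107, y = 0.353
  2: x = 0.201, y = 0.267
  3: x = 0.244, y = 0.232
  4: x = 0.287, y = 0.106
  5: x = 0.161, y = 0.042

V/F = 0.435, x_3 = 0.244, y_3 = 0.232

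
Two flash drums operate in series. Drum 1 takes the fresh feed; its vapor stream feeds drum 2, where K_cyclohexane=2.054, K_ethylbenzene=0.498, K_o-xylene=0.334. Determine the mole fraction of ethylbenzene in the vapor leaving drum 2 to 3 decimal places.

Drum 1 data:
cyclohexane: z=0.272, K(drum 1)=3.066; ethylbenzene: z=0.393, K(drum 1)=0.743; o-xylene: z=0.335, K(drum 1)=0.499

Drum 1:
Material balance + equilibrium reduce to Σ zᵢ(Kᵢ−1)/(1+ψ₁(Kᵢ−1)) = 0.
g(0) = ΣzᵢKᵢ − 1 = 0.293 and g(1) = 1 − Σzᵢ/Kᵢ = -0.289, so a root lies in (0, 1).
Iterate (Newton) starting at ψ₁ = 0.5:
  ψ₁ = 0.500: g = -0.0634, g' = -0.465 → ψ₁ = 0.364
  ψ₁ = 0.364: g = 0.0043, g' = -0.536 → ψ₁ = 0.372
Converged at ψ₁ = 0.372.
Drum-1 compositions:
  cyclohexane: x = 0.154, y = 0.472
  ethylbenzene: x = 0.434, y = 0.323
  o-xylene: x = 0.412, y = 0.205
Drum-2 feed = drum-1 vapor: z₂ = (0.4718, 0.3228, 0.2054).
Drum 2:
Material balance + equilibrium reduce to Σ zᵢ(Kᵢ−1)/(1+ψ₂(Kᵢ−1)) = 0.
Check two-phase: ΣzᵢKᵢ = 1.198 > 1 and Σzᵢ/Kᵢ = 1.493 > 1, so g(0) = 0.198 > 0 and g(1) = -0.493 < 0.
Newton–Raphson from ψ₂ = 0.5:
  ψ₂ = 0.500: g = -0.0958, g' = -0.575 → ψ₂ = 0.333
  ψ₂ = 0.333: g = -0.0024, g' = -0.555 → ψ₂ = 0.329
Converged at ψ₂ = 0.329.
  cyclohexane: x = 0.350, y = 0.720
  ethylbenzene: x = 0.387, y = 0.193
  o-xylene: x = 0.263, y = 0.088

y_ethylbenzene (drum 2) = 0.193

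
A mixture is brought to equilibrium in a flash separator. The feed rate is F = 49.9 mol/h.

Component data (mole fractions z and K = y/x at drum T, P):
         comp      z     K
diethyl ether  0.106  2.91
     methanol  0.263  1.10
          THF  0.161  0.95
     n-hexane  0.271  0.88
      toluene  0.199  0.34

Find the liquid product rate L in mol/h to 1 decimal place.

L = 42.9 mol/h

Newton–Raphson from ψ = 0.51:
  ψ = 0.510: g = -0.1133, g' = -0.303 → ψ = 0.137
  ψ = 0.137: g = 0.0010, g' = -0.355 → ψ = 0.139
Converged at ψ = 0.139.
Then V = ψ·F = 0.1394·49.9 = 7.0 mol/h and L = F − V = 42.9 mol/h.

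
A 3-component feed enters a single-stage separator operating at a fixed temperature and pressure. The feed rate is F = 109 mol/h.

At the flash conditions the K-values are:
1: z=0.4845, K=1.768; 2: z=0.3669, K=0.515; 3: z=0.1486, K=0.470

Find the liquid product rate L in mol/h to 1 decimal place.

L = 76.1 mol/h

Let β = V/F and solve Σ zᵢ(Kᵢ−1)/(1+β(Kᵢ−1)) = 0.
Feasibility: ΣzᵢKᵢ = 1.1154, Σzᵢ/Kᵢ = 1.3026 — both > 1, two phases present.
Iterate (Newton) starting at β = 0.42:
  β = 0.4200: g = -0.04343, g' = -0.3685 → β = 0.3022
  β = 0.3022: g = -0.00027, g' = -0.3659 → β = 0.3014
Converged at β = 0.3014.
Then V = β·F = 0.3014·109 = 32.9 mol/h and L = F − V = 76.1 mol/h.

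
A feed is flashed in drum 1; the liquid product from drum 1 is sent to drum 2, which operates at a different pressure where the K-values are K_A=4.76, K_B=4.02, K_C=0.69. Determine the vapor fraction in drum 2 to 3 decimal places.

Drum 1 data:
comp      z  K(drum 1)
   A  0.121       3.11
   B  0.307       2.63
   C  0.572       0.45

V/F (drum 2) = 0.531

Drum 1:
Rachford–Rice: g(ψ₁) = Σ zᵢ(Kᵢ−1)/(1+ψ₁(Kᵢ−1)) = 0.
g(0) = ΣzᵢKᵢ − 1 = 0.441 and g(1) = 1 − Σzᵢ/Kᵢ = -0.427, so a root lies in (0, 1).
Newton iteration, ψ₁⁰ = 0.51:
  ψ₁ = 0.510: g = -0.0410, g' = -0.702 → ψ₁ = 0.452
Converged at ψ₁ = 0.452.
Drum-1 compositions:
  A: x = 0.062, y = 0.193
  B: x = 0.177, y = 0.465
  C: x = 0.761, y = 0.343
Drum-2 feed = drum-1 liquid: z₂ = (0.0619, 0.1767, 0.7613).
Drum 2:
Material balance + equilibrium reduce to Σ zᵢ(Kᵢ−1)/(1+ψ₂(Kᵢ−1)) = 0.
g(0) = ΣzᵢKᵢ − 1 = 0.531 and g(1) = 1 − Σzᵢ/Kᵢ = -0.160, so a root lies in (0, 1).
Newton iteration, ψ₂⁰ = 0.56:
  ψ₂ = 0.560: g = -0.0123, g' = -0.420 → ψ₂ = 0.531
Converged at ψ₂ = 0.531.
  A: x = 0.021, y = 0.098
  B: x = 0.068, y = 0.273
  C: x = 0.911, y = 0.629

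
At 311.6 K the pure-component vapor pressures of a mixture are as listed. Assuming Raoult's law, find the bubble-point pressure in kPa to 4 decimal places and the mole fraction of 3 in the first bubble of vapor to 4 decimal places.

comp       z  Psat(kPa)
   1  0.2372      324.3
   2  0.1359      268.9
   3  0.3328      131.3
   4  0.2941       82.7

At the bubble point ψ → 0, so ΣzᵢKᵢ = 1 with Kᵢ = Pᵢˢᵃᵗ/P ⇒ P = ΣzᵢPᵢˢᵃᵗ.
P = 0.2372·324.3 + 0.1359·268.9 + 0.3328·131.3 + 0.2941·82.7 = 181.4862 kPa
yᵢ = zᵢPᵢˢᵃᵗ/P ⇒ y_3 = 0.3328·131.3/181.4862 = 0.2408

Pbub = 181.4862 kPa, y_3 = 0.2408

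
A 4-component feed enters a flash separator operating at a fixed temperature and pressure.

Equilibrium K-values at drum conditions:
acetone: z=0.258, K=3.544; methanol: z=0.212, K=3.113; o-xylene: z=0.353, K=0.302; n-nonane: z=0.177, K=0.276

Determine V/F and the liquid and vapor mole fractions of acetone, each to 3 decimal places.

Newton iteration, V/F⁰ = 0.59:
  V/F = 0.590: g = -0.1808, g' = -1.234 → V/F = 0.444
  V/F = 0.444: g = -0.0060, g' = -1.183 → V/F = 0.438
Converged at V/F = 0.438.
Compositions from xᵢ = zᵢ/(1+V/F(Kᵢ−1)), yᵢ = Kᵢxᵢ:
  acetone: x = 0.122, y = 0.432
  methanol: x = 0.110, y = 0.343
  o-xylene: x = 0.509, y = 0.154
  n-nonane: x = 0.259, y = 0.072

V/F = 0.438, x_acetone = 0.122, y_acetone = 0.432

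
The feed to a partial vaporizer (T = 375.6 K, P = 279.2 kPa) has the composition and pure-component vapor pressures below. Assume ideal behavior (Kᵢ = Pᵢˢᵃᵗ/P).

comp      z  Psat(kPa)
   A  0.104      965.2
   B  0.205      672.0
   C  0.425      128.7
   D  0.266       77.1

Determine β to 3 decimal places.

Raoult's law: Kᵢ = Pᵢˢᵃᵗ/P = Pᵢˢᵃᵗ/279.2.
  K_A = 965.2/279.2 = 3.45702, K_B = 672.0/279.2 = 2.40688, K_C = 128.7/279.2 = 0.46096, K_D = 77.1/279.2 = 0.27615
Rachford–Rice: g(β) = Σ zᵢ(Kᵢ−1)/(1+β(Kᵢ−1)) = 0.
g(0) = ΣzᵢKᵢ − 1 = 0.122 and g(1) = 1 − Σzᵢ/Kᵢ = -1.001, so a root lies in (0, 1).
Iterate (Newton) starting at β = 0.5:
  β = 0.500: g = -0.3314, g' = -0.840 → β = 0.105
  β = 0.105: g = 0.0027, g' = -1.006 → β = 0.108
Converged at β = 0.108.

β = 0.108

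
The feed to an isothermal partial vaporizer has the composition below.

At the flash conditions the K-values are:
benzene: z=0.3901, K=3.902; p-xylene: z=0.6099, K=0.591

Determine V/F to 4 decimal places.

V/F = 0.7436

Material balance + equilibrium reduce to Σ zᵢ(Kᵢ−1)/(1+V/F(Kᵢ−1)) = 0.
Check two-phase: ΣzᵢKᵢ = 1.8826 > 1 and Σzᵢ/Kᵢ = 1.1320 > 1, so g(0) = 0.8826 > 0 and g(1) = -0.1320 < 0.
Newton–Raphson from V/F = 0.56:
  V/F = 0.5600: g = 0.10769, g' = -0.6484 → V/F = 0.7261
  V/F = 0.7261: g = 0.00953, g' = -0.5467 → V/F = 0.7435
  V/F = 0.7435: g = 0.00006, g' = -0.5402 → V/F = 0.7436
Converged at V/F = 0.7436.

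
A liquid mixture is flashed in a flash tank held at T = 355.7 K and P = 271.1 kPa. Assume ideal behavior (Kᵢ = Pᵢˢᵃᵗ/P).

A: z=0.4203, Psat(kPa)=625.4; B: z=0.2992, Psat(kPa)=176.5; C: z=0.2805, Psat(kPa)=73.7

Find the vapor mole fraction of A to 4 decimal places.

y_A = 0.6803

Raoult's law: Kᵢ = Pᵢˢᵃᵗ/P = Pᵢˢᵃᵗ/271.1.
  K_A = 625.4/271.1 = 2.306898, K_B = 176.5/271.1 = 0.651051, K_C = 73.7/271.1 = 0.271855
Rachford–Rice: g(ψ) = Σ zᵢ(Kᵢ−1)/(1+ψ(Kᵢ−1)) = 0.
Feasibility: ΣzᵢKᵢ = 1.2406, Σzᵢ/Kᵢ = 1.6736 — both > 1, two phases present.
Iterate (Newton) starting at ψ = 0.5:
  ψ = 0.5000: g = -0.11544, g' = -0.6838 → ψ = 0.3312
  ψ = 0.3312: g = -0.00383, g' = -0.6545 → ψ = 0.3253
Converged at ψ = 0.3253.
Compositions from xᵢ = zᵢ/(1+ψ(Kᵢ−1)), yᵢ = Kᵢxᵢ:
  A: x = 0.2949, y = 0.6803
  B: x = 0.3375, y = 0.2197
  C: x = 0.3676, y = 0.0999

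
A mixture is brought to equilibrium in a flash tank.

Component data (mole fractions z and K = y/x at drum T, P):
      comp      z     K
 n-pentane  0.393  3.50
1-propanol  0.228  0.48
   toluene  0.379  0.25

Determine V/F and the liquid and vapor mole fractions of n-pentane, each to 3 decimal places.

Newton iteration, V/F⁰ = 0.63:
  V/F = 0.630: g = -0.3336, g' = -1.273 → V/F = 0.368
  V/F = 0.368: g = -0.0274, g' = -1.167 → V/F = 0.344
  V/F = 0.344: g = 0.0002, g' = -1.188 → V/F = 0.345
Converged at V/F = 0.345.
Compositions from xᵢ = zᵢ/(1+V/F(Kᵢ−1)), yᵢ = Kᵢxᵢ:
  n-pentane: x = 0.211, y = 0.739
  1-propanol: x = 0.278, y = 0.133
  toluene: x = 0.511, y = 0.128

V/F = 0.345, x_n-pentane = 0.211, y_n-pentane = 0.739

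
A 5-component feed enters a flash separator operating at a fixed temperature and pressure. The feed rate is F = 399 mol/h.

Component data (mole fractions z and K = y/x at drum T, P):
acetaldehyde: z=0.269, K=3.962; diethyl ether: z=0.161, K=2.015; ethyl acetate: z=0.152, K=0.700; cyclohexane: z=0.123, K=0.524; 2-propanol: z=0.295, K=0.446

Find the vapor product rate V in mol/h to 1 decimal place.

Let ψ = V/F and solve Σ zᵢ(Kᵢ−1)/(1+ψ(Kᵢ−1)) = 0.
Feasibility: ΣzᵢKᵢ = 1.693, Σzᵢ/Kᵢ = 1.261 — both > 1, two phases present.
Newton iteration, ψ⁰ = 0.49:
  ψ = 0.490: g = 0.0800, g' = -0.704 → ψ = 0.604
  ψ = 0.604: g = 0.0037, g' = -0.647 → ψ = 0.609
Converged at ψ = 0.609.
Then V = ψ·F = 0.6094·399 = 243.2 mol/h and L = F − V = 155.8 mol/h.

V = 243.2 mol/h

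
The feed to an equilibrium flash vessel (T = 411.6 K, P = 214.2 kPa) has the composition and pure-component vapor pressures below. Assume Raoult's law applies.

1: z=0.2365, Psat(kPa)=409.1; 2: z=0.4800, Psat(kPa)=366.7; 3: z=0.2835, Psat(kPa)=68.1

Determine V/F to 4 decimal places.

V/F = 0.6840

Raoult's law: Kᵢ = Pᵢˢᵃᵗ/P = Pᵢˢᵃᵗ/214.2.
  K_1 = 409.1/214.2 = 1.909897, K_2 = 366.7/214.2 = 1.711951, K_3 = 68.1/214.2 = 0.317927
Rachford–Rice: g(V/F) = Σ zᵢ(Kᵢ−1)/(1+V/F(Kᵢ−1)) = 0.
Feasibility: ΣzᵢKᵢ = 1.3636, Σzᵢ/Kᵢ = 1.2959 — both > 1, two phases present.
Iterate (Newton) starting at V/F = 0.68:
  V/F = 0.6800: g = 0.00257, g' = -0.6439 → V/F = 0.6840
Converged at V/F = 0.6840.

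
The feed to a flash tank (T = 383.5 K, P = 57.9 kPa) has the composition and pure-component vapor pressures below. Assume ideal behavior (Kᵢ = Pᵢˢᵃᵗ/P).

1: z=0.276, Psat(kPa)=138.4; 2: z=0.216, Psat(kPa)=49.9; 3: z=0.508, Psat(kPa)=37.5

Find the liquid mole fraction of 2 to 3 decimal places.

Raoult's law: Kᵢ = Pᵢˢᵃᵗ/P = Pᵢˢᵃᵗ/57.9.
  K_1 = 138.4/57.9 = 2.39033, K_2 = 49.9/57.9 = 0.86183, K_3 = 37.5/57.9 = 0.64767
Rachford–Rice: g(V/F) = Σ zᵢ(Kᵢ−1)/(1+V/F(Kᵢ−1)) = 0.
g(0) = ΣzᵢKᵢ − 1 = 0.175 and g(1) = 1 − Σzᵢ/Kᵢ = -0.150, so a root lies in (0, 1).
Newton iteration, V/F⁰ = 0.37:
  V/F = 0.370: g = 0.0161, g' = -0.321 → V/F = 0.420
  V/F = 0.420: g = 0.0004, g' = -0.304 → V/F = 0.422
Converged at V/F = 0.422.
Compositions from xᵢ = zᵢ/(1+V/F(Kᵢ−1)), yᵢ = Kᵢxᵢ:
  1: x = 0.174, y = 0.416
  2: x = 0.229, y = 0.198
  3: x = 0.597, y = 0.386

x_2 = 0.229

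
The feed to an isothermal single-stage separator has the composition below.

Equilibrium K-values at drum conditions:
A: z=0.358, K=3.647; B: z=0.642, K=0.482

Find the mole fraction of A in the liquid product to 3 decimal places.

Newton–Raphson from ψ = 0.5:
  ψ = 0.500: g = -0.0409, g' = -0.778 → ψ = 0.447
  ψ = 0.447: g = 0.0010, g' = -0.818 → ψ = 0.449
Converged at ψ = 0.449.
Compositions from xᵢ = zᵢ/(1+ψ(Kᵢ−1)), yᵢ = Kᵢxᵢ:
  A: x = 0.164, y = 0.597
  B: x = 0.836, y = 0.403

x_A = 0.164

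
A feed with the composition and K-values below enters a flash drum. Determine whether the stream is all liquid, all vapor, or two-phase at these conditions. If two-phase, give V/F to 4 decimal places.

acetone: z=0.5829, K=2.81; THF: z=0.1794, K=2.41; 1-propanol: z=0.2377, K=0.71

all vapor

ΣzᵢKᵢ = 2.2391; Σzᵢ/Kᵢ = 0.6167.
Since Σzᵢ/Kᵢ < 1 the mixture is above its dew point — single vapor phase.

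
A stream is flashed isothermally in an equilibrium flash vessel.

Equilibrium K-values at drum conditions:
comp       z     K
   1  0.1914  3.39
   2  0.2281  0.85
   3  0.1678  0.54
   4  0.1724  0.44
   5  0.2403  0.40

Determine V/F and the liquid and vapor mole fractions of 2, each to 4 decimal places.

V/F = 0.0977, x_2 = 0.2315, y_2 = 0.1968

Material balance + equilibrium reduce to Σ zᵢ(Kᵢ−1)/(1+V/F(Kᵢ−1)) = 0.
g(0) = ΣzᵢKᵢ − 1 = 0.1053 and g(1) = 1 − Σzᵢ/Kᵢ = -0.6281, so a root lies in (0, 1).
Iterate (Newton) starting at V/F = 0.47:
  V/F = 0.4700: g = -0.25169, g' = -0.5736 → V/F = 0.0312
  V/F = 0.0312: g = 0.06778, g' = -1.1342 → V/F = 0.0910
  V/F = 0.0910: g = 0.00625, g' = -0.9384 → V/F = 0.0977
Converged at V/F = 0.0977.
Compositions from xᵢ = zᵢ/(1+V/F(Kᵢ−1)), yᵢ = Kᵢxᵢ:
  1: x = 0.1552, y = 0.5260
  2: x = 0.2315, y = 0.1968
  3: x = 0.1757, y = 0.0949
  4: x = 0.1824, y = 0.0802
  5: x = 0.2553, y = 0.1021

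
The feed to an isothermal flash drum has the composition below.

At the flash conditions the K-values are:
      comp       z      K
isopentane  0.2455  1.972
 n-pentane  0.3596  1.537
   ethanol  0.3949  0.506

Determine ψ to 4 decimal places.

ψ = 0.6557

Rachford–Rice: g(ψ) = Σ zᵢ(Kᵢ−1)/(1+ψ(Kᵢ−1)) = 0.
g(0) = ΣzᵢKᵢ − 1 = 0.2367 and g(1) = 1 − Σzᵢ/Kᵢ = -0.1389, so a root lies in (0, 1).
Newton–Raphson from ψ = 0.5:
  ψ = 0.5000: g = 0.05374, g' = -0.3394 → ψ = 0.6583
  ψ = 0.6583: g = -0.00092, g' = -0.3545 → ψ = 0.6557
Converged at ψ = 0.6557.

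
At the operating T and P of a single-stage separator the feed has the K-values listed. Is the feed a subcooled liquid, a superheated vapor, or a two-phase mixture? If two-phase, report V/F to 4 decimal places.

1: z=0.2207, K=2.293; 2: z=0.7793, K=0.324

ΣzᵢKᵢ = 0.7586; Σzᵢ/Kᵢ = 2.5015.
Since ΣzᵢKᵢ < 1 the mixture is below its bubble point — single liquid phase.

subcooled liquid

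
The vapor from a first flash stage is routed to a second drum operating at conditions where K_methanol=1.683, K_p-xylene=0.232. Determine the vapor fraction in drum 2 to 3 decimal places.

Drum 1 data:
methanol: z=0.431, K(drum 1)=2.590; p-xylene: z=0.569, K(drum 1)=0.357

V/F (drum 2) = 0.599

Drum 1:
Binary case is linear: z₁(K₁−1)(1+ψ₁(K₂−1)) + z₂(K₂−1)(1+ψ₁(K₁−1)) = 0
⇒ ψ₁ = [z₁(K₁−1)+z₂(K₂−1)] / [−(K₁−1)(K₂−1)] = 0.3194/1.0224 = 0.312
Drum-1 compositions:
  methanol: x = 0.288, y = 0.746
  p-xylene: x = 0.712, y = 0.254
Drum-2 feed = drum-1 vapor: z₂ = (0.7458, 0.2542).
Drum 2:
Material balance + equilibrium reduce to Σ zᵢ(Kᵢ−1)/(1+ψ₂(Kᵢ−1)) = 0.
Check two-phase: ΣzᵢKᵢ = 1.314 > 1 and Σzᵢ/Kᵢ = 1.539 > 1, so g(0) = 0.314 > 0 and g(1) = -0.539 < 0.
Newton–Raphson from ψ₂ = 0.5:
  ψ₂ = 0.500: g = 0.0628, g' = -0.588 → ψ₂ = 0.607
  ψ₂ = 0.607: g = -0.0054, g' = -0.700 → ψ₂ = 0.599
Converged at ψ₂ = 0.599.
  methanol: x = 0.529, y = 0.891
  p-xylene: x = 0.471, y = 0.109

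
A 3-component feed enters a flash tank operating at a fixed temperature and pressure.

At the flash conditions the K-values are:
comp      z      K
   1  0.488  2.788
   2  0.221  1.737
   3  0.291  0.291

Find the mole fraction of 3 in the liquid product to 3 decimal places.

x_3 = 0.657

Material balance + equilibrium reduce to Σ zᵢ(Kᵢ−1)/(1+ψ(Kᵢ−1)) = 0.
g(0) = ΣzᵢKᵢ − 1 = 0.829 and g(1) = 1 − Σzᵢ/Kᵢ = -0.302, so a root lies in (0, 1).
Newton–Raphson from ψ = 0.5:
  ψ = 0.500: g = 0.2601, g' = -0.850 → ψ = 0.806
  ψ = 0.806: g = -0.0218, g' = -1.105 → ψ = 0.786
Converged at ψ = 0.786.
Compositions from xᵢ = zᵢ/(1+ψ(Kᵢ−1)), yᵢ = Kᵢxᵢ:
  1: x = 0.203, y = 0.566
  2: x = 0.140, y = 0.243
  3: x = 0.657, y = 0.191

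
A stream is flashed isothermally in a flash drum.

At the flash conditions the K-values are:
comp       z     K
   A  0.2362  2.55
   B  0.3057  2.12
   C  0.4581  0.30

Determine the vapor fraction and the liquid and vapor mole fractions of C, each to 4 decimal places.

Let ψ = V/F and solve Σ zᵢ(Kᵢ−1)/(1+ψ(Kᵢ−1)) = 0.
Check two-phase: ΣzᵢKᵢ = 1.3878 > 1 and Σzᵢ/Kᵢ = 1.7638 > 1, so g(0) = 0.3878 > 0 and g(1) = -0.7638 < 0.
Iterate (Newton) starting at ψ = 0.5:
  ψ = 0.5000: g = -0.06760, g' = -0.8690 → ψ = 0.4222
  ψ = 0.4222: g = -0.00145, g' = -0.8364 → ψ = 0.4205
Converged at ψ = 0.4205.
Compositions from xᵢ = zᵢ/(1+ψ(Kᵢ−1)), yᵢ = Kᵢxᵢ:
  A: x = 0.1430, y = 0.3647
  B: x = 0.2078, y = 0.4406
  C: x = 0.6492, y = 0.1948

ψ = 0.4205, x_C = 0.6492, y_C = 0.1948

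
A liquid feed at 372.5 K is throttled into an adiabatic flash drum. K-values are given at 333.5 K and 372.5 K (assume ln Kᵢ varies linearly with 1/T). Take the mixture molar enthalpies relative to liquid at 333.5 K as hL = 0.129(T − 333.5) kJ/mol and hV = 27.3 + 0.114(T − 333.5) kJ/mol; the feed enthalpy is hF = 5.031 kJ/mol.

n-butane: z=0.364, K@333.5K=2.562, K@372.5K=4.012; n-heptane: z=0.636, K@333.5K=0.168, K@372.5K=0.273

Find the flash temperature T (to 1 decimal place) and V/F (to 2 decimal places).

Adiabatic flash: solve Rachford–Rice at each trial T, then check hF = ψ·hV(T) + (1−ψ)·hL(T).
  T = 333.5 K: K = (2.562, 0.168), RR gives ψ = 0.030, H_out = 0.828 kJ/mol
  T = 372.5 K: K = (4.012, 0.273), RR gives ψ = 0.290, H_out = 12.766 kJ/mol
  T = 353.0 K: K = (3.246, 0.217), RR gives ψ = 0.182, H_out = 7.424 kJ/mol
  T = 343.2 K: K = (2.892, 0.192), RR gives ψ = 0.114, H_out = 4.348 kJ/mol
  T = 348.1 K: K = (3.066, 0.204), RR gives ψ = 0.150, H_out = 5.933 kJ/mol
  T = 345.6 K: K = (2.977, 0.198), RR gives ψ = 0.132, H_out = 5.137 kJ/mol
Linear interpolation between T = 343.2 (H_out = 4.348) and T = 345.6 (H_out = 5.137) on hF = 5.031 gives T ≈ 345.3 K, at which ψ = 0.13.

T = 345.3 K, V/F = 0.13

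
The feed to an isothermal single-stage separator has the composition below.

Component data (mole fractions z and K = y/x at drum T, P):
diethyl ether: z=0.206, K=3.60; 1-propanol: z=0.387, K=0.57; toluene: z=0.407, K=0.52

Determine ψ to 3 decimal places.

ψ = 0.147

Let ψ = V/F and solve Σ zᵢ(Kᵢ−1)/(1+ψ(Kᵢ−1)) = 0.
Check two-phase: ΣzᵢKᵢ = 1.174 > 1 and Σzᵢ/Kᵢ = 1.519 > 1, so g(0) = 0.174 > 0 and g(1) = -0.519 < 0.
Iterate (Newton) starting at ψ = 0.32:
  ψ = 0.320: g = -0.1314, g' = -0.642 → ψ = 0.115
  ψ = 0.115: g = 0.0302, g' = -1.009 → ψ = 0.145
  ψ = 0.145: g = 0.0013, g' = -0.924 → ψ = 0.147
Converged at ψ = 0.147.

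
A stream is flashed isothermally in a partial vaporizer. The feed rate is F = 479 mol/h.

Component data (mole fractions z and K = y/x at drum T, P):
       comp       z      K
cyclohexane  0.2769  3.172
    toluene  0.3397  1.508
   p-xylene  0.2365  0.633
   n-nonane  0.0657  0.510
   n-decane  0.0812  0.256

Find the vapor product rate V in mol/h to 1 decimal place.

V = 396.8 mol/h

Iterate (Newton) starting at β = 0.5:
  β = 0.5000: g = 0.18079, g' = -0.5454 → β = 0.8315
  β = 0.8315: g = -0.00200, g' = -0.6292 → β = 0.8283
Converged at β = 0.8283.
Then V = β·F = 0.8283·479 = 396.8 mol/h and L = F − V = 82.2 mol/h.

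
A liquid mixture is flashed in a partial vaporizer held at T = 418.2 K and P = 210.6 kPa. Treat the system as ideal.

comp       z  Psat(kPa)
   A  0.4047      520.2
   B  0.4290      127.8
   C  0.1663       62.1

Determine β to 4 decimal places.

Raoult's law: Kᵢ = Pᵢˢᵃᵗ/P = Pᵢˢᵃᵗ/210.6.
  K_A = 520.2/210.6 = 2.470085, K_B = 127.8/210.6 = 0.606838, K_C = 62.1/210.6 = 0.294872
Let β = V/F and solve Σ zᵢ(Kᵢ−1)/(1+β(Kᵢ−1)) = 0.
g(0) = ΣzᵢKᵢ − 1 = 0.3090 and g(1) = 1 − Σzᵢ/Kᵢ = -0.4348, so a root lies in (0, 1).
Iterate (Newton) starting at β = 0.65:
  β = 0.6500: g = -0.13882, g' = -0.6302 → β = 0.4297
  β = 0.4297: g = -0.00658, g' = -0.5947 → β = 0.4186
  β = 0.4186: g = 0.00001, g' = -0.5966 → β = 0.4187
Converged at β = 0.4187.

β = 0.4187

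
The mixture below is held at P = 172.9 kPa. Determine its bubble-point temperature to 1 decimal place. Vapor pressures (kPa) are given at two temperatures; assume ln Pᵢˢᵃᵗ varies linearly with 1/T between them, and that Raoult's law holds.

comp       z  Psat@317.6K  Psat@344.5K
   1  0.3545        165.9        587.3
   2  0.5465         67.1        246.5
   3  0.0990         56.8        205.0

T = 328.4 K

Bubble-point temperature: ΣzᵢPᵢˢᵃᵗ(T) = P. Interpolate ln Pᵢˢᵃᵗ = aᵢ + bᵢ/T.
  T = 317.6 K: ΣzᵢPᵢˢᵃᵗ = 101.10 kPa
  T = 344.5 K: ΣzᵢPᵢˢᵃᵗ = 363.21 kPa
  T = 331.1 K: ΣzᵢPᵢˢᵃᵗ = 197.13 kPa
  T = 324.4 K: ΣzᵢPᵢˢᵃᵗ = 142.51 kPa
  T = 327.8 K: ΣzᵢPᵢˢᵃᵗ = 168.30 kPa
  T = 329.5 K: ΣzᵢPᵢˢᵃᵗ = 182.65 kPa
  T = 328.6 K: ΣzᵢPᵢˢᵃᵗ = 174.92 kPa
Interpolating between 327.8 K and 328.6 K gives T ≈ 328.4 K.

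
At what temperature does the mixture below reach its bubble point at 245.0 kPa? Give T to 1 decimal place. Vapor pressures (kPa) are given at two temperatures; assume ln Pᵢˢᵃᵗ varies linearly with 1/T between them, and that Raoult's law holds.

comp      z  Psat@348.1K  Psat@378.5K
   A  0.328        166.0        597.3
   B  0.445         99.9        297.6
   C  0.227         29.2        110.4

Bubble-point temperature: ΣzᵢPᵢˢᵃᵗ(T) = P. Interpolate ln Pᵢˢᵃᵗ = aᵢ + bᵢ/T.
  T = 348.1 K: ΣzᵢPᵢˢᵃᵗ = 105.53 kPa
  T = 378.5 K: ΣzᵢPᵢˢᵃᵗ = 353.41 kPa
  T = 363.3 K: ΣzᵢPᵢˢᵃᵗ = 197.84 kPa
  T = 370.9 K: ΣzᵢPᵢˢᵃᵗ = 265.93 kPa
  T = 367.1 K: ΣzᵢPᵢˢᵃᵗ = 229.71 kPa
  T = 369.0 K: ΣzᵢPᵢˢᵃᵗ = 247.24 kPa
Interpolating between 367.1 K and 369.0 K gives T ≈ 368.8 K.

T = 368.8 K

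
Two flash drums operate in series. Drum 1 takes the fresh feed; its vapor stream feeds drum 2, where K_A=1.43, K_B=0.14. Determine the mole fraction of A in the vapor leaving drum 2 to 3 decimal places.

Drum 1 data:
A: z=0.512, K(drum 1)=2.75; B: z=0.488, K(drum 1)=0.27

y_A (drum 2) = 0.953

Drum 1:
Rachford–Rice: g(ψ₁) = Σ zᵢ(Kᵢ−1)/(1+ψ₁(Kᵢ−1)) = 0.
Check two-phase: ΣzᵢKᵢ = 1.540 > 1 and Σzᵢ/Kᵢ = 1.994 > 1, so g(0) = 0.540 > 0 and g(1) = -0.994 < 0.
Binary case is linear: z₁(K₁−1)(1+ψ₁(K₂−1)) + z₂(K₂−1)(1+ψ₁(K₁−1)) = 0
⇒ ψ₁ = [z₁(K₁−1)+z₂(K₂−1)] / [−(K₁−1)(K₂−1)] = 0.5398/1.2775 = 0.423
Drum-1 compositions:
  A: x = 0.294, y = 0.809
  B: x = 0.706, y = 0.191
Drum-2 feed = drum-1 vapor: z₂ = (0.8095, 0.1905).
Drum 2:
Let ψ₂ = V/F and solve Σ zᵢ(Kᵢ−1)/(1+ψ₂(Kᵢ−1)) = 0.
Feasibility: ΣzᵢKᵢ = 1.184, Σzᵢ/Kᵢ = 1.927 — both > 1, two phases present.
Binary case is linear: z₁(K₁−1)(1+ψ₂(K₂−1)) + z₂(K₂−1)(1+ψ₂(K₁−1)) = 0
⇒ ψ₂ = [z₁(K₁−1)+z₂(K₂−1)] / [−(K₁−1)(K₂−1)] = 0.1842/0.3698 = 0.498
  A: x = 0.667, y = 0.953
  B: x = 0.333, y = 0.047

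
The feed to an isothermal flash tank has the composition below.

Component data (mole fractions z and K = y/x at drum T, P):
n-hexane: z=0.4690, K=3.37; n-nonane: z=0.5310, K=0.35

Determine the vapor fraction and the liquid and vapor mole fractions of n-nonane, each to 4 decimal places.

Rachford–Rice: g(ψ) = Σ zᵢ(Kᵢ−1)/(1+ψ(Kᵢ−1)) = 0.
g(0) = ΣzᵢKᵢ − 1 = 0.7664 and g(1) = 1 − Σzᵢ/Kᵢ = -0.6563, so a root lies in (0, 1).
Newton–Raphson from ψ = 0.5:
  ψ = 0.5000: g = -0.00262, g' = -1.0442 → ψ = 0.4975
Converged at ψ = 0.4975.
Compositions from xᵢ = zᵢ/(1+ψ(Kᵢ−1)), yᵢ = Kᵢxᵢ:
  n-hexane: x = 0.2152, y = 0.7253
  n-nonane: x = 0.7848, y = 0.2747

ψ = 0.4975, x_n-nonane = 0.7848, y_n-nonane = 0.2747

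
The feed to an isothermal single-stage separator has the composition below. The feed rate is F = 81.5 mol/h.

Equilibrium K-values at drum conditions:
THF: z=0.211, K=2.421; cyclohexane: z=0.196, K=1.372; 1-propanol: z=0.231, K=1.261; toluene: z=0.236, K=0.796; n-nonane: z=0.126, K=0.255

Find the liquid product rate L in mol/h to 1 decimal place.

Newton iteration, V/F⁰ = 0.62:
  V/F = 0.620: g = 0.0410, g' = -0.404 → V/F = 0.721
  V/F = 0.721: g = -0.0031, g' = -0.472 → V/F = 0.715
Converged at V/F = 0.715.
Then V = V/F·F = 0.7148·81.5 = 58.3 mol/h and L = F − V = 23.2 mol/h.

L = 23.2 mol/h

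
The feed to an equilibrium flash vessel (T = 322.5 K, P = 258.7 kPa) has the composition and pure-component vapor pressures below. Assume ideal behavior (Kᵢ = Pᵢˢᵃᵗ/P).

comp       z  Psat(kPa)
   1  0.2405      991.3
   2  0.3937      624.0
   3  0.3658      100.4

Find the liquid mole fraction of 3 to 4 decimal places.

x_3 = 0.7478

Raoult's law: Kᵢ = Pᵢˢᵃᵗ/P = Pᵢˢᵃᵗ/258.7.
  K_1 = 991.3/258.7 = 3.831852, K_2 = 624.0/258.7 = 2.412060, K_3 = 100.4/258.7 = 0.388094
Material balance + equilibrium reduce to Σ zᵢ(Kᵢ−1)/(1+V/F(Kᵢ−1)) = 0.
Feasibility: ΣzᵢKᵢ = 2.0132, Σzᵢ/Kᵢ = 1.1685 — both > 1, two phases present.
Newton iteration, V/F⁰ = 0.48:
  V/F = 0.4800: g = 0.30310, g' = -0.8999 → V/F = 0.8168
  V/F = 0.8168: g = 0.01624, g' = -0.8924 → V/F = 0.8350
  V/F = 0.8350: g = -0.00014, g' = -0.9083 → V/F = 0.8348
Converged at V/F = 0.8348.
Compositions from xᵢ = zᵢ/(1+V/F(Kᵢ−1)), yᵢ = Kᵢxᵢ:
  1: x = 0.0715, y = 0.2739
  2: x = 0.1807, y = 0.4358
  3: x = 0.7478, y = 0.2902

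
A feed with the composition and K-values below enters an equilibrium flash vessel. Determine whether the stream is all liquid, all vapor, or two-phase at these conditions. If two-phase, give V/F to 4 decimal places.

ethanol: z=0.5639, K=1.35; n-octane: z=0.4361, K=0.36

all liquid

ΣzᵢKᵢ = 0.9183; Σzᵢ/Kᵢ = 1.6291.
Since ΣzᵢKᵢ < 1 the mixture is below its bubble point — single liquid phase.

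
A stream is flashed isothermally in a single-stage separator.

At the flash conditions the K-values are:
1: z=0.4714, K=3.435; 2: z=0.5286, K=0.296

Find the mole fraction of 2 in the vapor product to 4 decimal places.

Let ψ = V/F and solve Σ zᵢ(Kᵢ−1)/(1+ψ(Kᵢ−1)) = 0.
g(0) = ΣzᵢKᵢ − 1 = 0.7757 and g(1) = 1 − Σzᵢ/Kᵢ = -0.9230, so a root lies in (0, 1).
Binary case is linear: z₁(K₁−1)(1+ψ(K₂−1)) + z₂(K₂−1)(1+ψ(K₁−1)) = 0
⇒ ψ = [z₁(K₁−1)+z₂(K₂−1)] / [−(K₁−1)(K₂−1)] = 0.77572/1.71424 = 0.4525
Compositions from xᵢ = zᵢ/(1+ψ(Kᵢ−1)), yᵢ = Kᵢxᵢ:
  1: x = 0.2243, y = 0.7704
  2: x = 0.7757, y = 0.2296

y_2 = 0.2296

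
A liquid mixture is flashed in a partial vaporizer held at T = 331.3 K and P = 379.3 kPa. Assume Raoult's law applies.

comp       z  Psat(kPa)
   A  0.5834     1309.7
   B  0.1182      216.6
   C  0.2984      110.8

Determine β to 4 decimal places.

β = 0.7316

Raoult's law: Kᵢ = Pᵢˢᵃᵗ/P = Pᵢˢᵃᵗ/379.3.
  K_A = 1309.7/379.3 = 3.452940, K_B = 216.6/379.3 = 0.571052, K_C = 110.8/379.3 = 0.292117
Material balance + equilibrium reduce to Σ zᵢ(Kᵢ−1)/(1+β(Kᵢ−1)) = 0.
Check two-phase: ΣzᵢKᵢ = 2.1691 > 1 and Σzᵢ/Kᵢ = 1.3975 > 1, so g(0) = 1.1691 > 0 and g(1) = -0.3975 < 0.
Iterate (Newton) starting at β = 0.38:
  β = 0.3800: g = 0.39112, g' = -1.2512 → β = 0.6926
  β = 0.6926: g = 0.04369, g' = -1.1014 → β = 0.7323
  β = 0.7323: g = -0.00071, g' = -1.1398 → β = 0.7316
Converged at β = 0.7316.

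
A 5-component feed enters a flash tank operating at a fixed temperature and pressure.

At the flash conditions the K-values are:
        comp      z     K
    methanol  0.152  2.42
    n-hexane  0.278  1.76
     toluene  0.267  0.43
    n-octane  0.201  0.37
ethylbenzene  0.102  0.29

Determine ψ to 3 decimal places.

Let ψ = V/F and solve Σ zᵢ(Kᵢ−1)/(1+ψ(Kᵢ−1)) = 0.
Feasibility: ΣzᵢKᵢ = 1.076, Σzᵢ/Kᵢ = 1.737 — both > 1, two phases present.
Newton iteration, ψ⁰ = 0.5:
  ψ = 0.500: g = -0.2307, g' = -0.652 → ψ = 0.146
  ψ = 0.146: g = -0.0176, g' = -0.604 → ψ = 0.117
  ψ = 0.117: g = 0.0001, g' = -0.614 → ψ = 0.118
Converged at ψ = 0.118.

ψ = 0.118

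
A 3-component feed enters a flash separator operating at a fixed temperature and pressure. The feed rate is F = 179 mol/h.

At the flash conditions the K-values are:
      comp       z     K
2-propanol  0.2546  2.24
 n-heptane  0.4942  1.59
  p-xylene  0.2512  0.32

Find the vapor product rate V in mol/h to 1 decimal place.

Newton iteration, ψ⁰ = 0.5:
  ψ = 0.5000: g = 0.16122, g' = -0.5184 → ψ = 0.8110
  ψ = 0.8110: g = -0.02622, g' = -0.7534 → ψ = 0.7762
  ψ = 0.7762: g = -0.00089, g' = -0.7035 → ψ = 0.7749
Converged at ψ = 0.7749.
Then V = ψ·F = 0.7749·179 = 138.7 mol/h and L = F − V = 40.3 mol/h.

V = 138.7 mol/h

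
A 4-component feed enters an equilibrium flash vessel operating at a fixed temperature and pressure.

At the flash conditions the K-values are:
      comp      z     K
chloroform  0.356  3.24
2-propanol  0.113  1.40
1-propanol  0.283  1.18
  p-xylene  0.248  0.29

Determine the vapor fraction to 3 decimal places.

ψ = 0.751

Let ψ = V/F and solve Σ zᵢ(Kᵢ−1)/(1+ψ(Kᵢ−1)) = 0.
Feasibility: ΣzᵢKᵢ = 1.718, Σzᵢ/Kᵢ = 1.286 — both > 1, two phases present.
Iterate (Newton) starting at ψ = 0.63:
  ψ = 0.630: g = 0.0940, g' = -0.735 → ψ = 0.758
  ψ = 0.758: g = -0.0060, g' = -0.849 → ψ = 0.751
Converged at ψ = 0.751.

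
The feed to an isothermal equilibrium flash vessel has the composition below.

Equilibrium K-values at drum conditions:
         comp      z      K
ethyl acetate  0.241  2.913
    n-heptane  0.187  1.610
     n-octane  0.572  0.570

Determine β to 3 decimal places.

Let β = V/F and solve Σ zᵢ(Kᵢ−1)/(1+β(Kᵢ−1)) = 0.
g(0) = ΣzᵢKᵢ − 1 = 0.329 and g(1) = 1 − Σzᵢ/Kᵢ = -0.202, so a root lies in (0, 1).
Newton–Raphson from β = 0.5:
  β = 0.500: g = 0.0097, g' = -0.443 → β = 0.522
Converged at β = 0.522.

β = 0.522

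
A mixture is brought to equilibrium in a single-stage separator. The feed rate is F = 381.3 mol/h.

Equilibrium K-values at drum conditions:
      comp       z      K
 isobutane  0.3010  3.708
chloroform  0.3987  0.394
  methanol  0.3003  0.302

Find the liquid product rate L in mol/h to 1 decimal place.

Newton iteration, ψ⁰ = 0.5:
  ψ = 0.5000: g = -0.32236, g' = -1.0450 → ψ = 0.1915
  ψ = 0.1915: g = 0.02147, g' = -1.3395 → ψ = 0.2075
  ψ = 0.2075: g = 0.00035, g' = -1.2963 → ψ = 0.2078
Converged at ψ = 0.2078.
Then V = ψ·F = 0.2078·381.3 = 79.2 mol/h and L = F − V = 302.1 mol/h.

L = 302.1 mol/h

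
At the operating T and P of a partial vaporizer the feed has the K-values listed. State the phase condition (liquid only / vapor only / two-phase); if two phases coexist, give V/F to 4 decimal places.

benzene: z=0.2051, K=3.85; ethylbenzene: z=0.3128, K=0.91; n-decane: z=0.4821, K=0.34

ΣzᵢKᵢ = 1.2382; Σzᵢ/Kᵢ = 1.8150.
Both exceed 1, so a two-phase solution exists.
Material balance + equilibrium reduce to Σ zᵢ(Kᵢ−1)/(1+ψ(Kᵢ−1)) = 0.
Newton iteration, ψ⁰ = 0.52:
  ψ = 0.5200: g = -0.27847, g' = -0.7600 → ψ = 0.1536
  ψ = 0.1536: g = 0.02393, g' = -1.0686 → ψ = 0.1760
  ψ = 0.1760: g = 0.00067, g' = -1.0103 → ψ = 0.1767
Converged at ψ = 0.1767.

two-phase, V/F = 0.1767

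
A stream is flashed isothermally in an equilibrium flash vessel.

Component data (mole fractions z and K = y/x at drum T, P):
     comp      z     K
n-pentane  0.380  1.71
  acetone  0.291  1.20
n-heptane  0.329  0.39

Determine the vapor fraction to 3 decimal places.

ψ = 0.396

Let ψ = V/F and solve Σ zᵢ(Kᵢ−1)/(1+ψ(Kᵢ−1)) = 0.
Feasibility: ΣzᵢKᵢ = 1.127, Σzᵢ/Kᵢ = 1.308 — both > 1, two phases present.
Iterate (Newton) starting at ψ = 0.69:
  ψ = 0.690: g = -0.1143, g' = -0.460 → ψ = 0.442
  ψ = 0.442: g = -0.0158, g' = -0.350 → ψ = 0.396
Converged at ψ = 0.396.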